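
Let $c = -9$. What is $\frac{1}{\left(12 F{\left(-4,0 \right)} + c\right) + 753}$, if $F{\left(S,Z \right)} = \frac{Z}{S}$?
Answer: $\frac{1}{744} \approx 0.0013441$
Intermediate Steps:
$\frac{1}{\left(12 F{\left(-4,0 \right)} + c\right) + 753} = \frac{1}{\left(12 \frac{0}{-4} - 9\right) + 753} = \frac{1}{\left(12 \cdot 0 \left(- \frac{1}{4}\right) - 9\right) + 753} = \frac{1}{\left(12 \cdot 0 - 9\right) + 753} = \frac{1}{\left(0 - 9\right) + 753} = \frac{1}{-9 + 753} = \frac{1}{744}$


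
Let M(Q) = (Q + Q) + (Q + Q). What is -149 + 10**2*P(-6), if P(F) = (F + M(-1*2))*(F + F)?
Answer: 16651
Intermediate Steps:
M(Q) = 4*Q (M(Q) = 2*Q + 2*Q = 4*Q)
P(F) = 2*F*(-8 + F) (P(F) = (F + 4*(-1*2))*(F + F) = (F + 4*(-2))*(2*F) = (F - 8)*(2*F) = (-8 + F)*(2*F) = 2*F*(-8 + F))
-149 + 10**2*P(-6) = -149 + 10**2*(2*(-6)*(-8 - 6)) = -149 + 100*(2*(-6)*(-14)) = -149 + 100*168 = -149 + 16800 = 16651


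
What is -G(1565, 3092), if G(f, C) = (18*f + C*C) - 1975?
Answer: -9586659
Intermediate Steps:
G(f, C) = -1975 + C**2 + 18*f (G(f, C) = (18*f + C**2) - 1975 = (C**2 + 18*f) - 1975 = -1975 + C**2 + 18*f)
-G(1565, 3092) = -(-1975 + 3092**2 + 18*1565) = -(-1975 + 9560464 + 28170) = -1*9586659 = -9586659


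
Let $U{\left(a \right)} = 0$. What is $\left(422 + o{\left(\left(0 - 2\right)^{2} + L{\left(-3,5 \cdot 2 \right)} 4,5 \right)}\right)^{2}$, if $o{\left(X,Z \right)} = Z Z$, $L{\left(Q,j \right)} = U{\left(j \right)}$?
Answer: $199809$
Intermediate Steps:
$L{\left(Q,j \right)} = 0$
$o{\left(X,Z \right)} = Z^{2}$
$\left(422 + o{\left(\left(0 - 2\right)^{2} + L{\left(-3,5 \cdot 2 \right)} 4,5 \right)}\right)^{2} = \left(422 + 5^{2}\right)^{2} = \left(422 + 25\right)^{2} = 447^{2} = 199809$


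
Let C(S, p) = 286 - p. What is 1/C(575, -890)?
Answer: 1/1176 ≈ 0.00085034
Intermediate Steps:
1/C(575, -890) = 1/(286 - 1*(-890)) = 1/(286 + 890) = 1/1176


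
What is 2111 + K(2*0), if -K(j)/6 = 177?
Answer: 1049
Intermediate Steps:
K(j) = -1062 (K(j) = -6*177 = -1062)
2111 + K(2*0) = 2111 - 1062 = 1049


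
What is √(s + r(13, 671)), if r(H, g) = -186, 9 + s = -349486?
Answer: I*√349681 ≈ 591.34*I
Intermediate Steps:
s = -349495 (s = -9 - 349486 = -349495)
√(s + r(13, 671)) = √(-349495 - 186) = √(-349681) = I*√349681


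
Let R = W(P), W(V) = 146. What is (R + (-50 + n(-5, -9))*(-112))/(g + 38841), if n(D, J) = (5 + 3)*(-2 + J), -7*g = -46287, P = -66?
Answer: 54607/159087 ≈ 0.34325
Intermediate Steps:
g = 46287/7 (g = -⅐*(-46287) = 46287/7 ≈ 6612.4)
R = 146
n(D, J) = -16 + 8*J (n(D, J) = 8*(-2 + J) = -16 + 8*J)
(R + (-50 + n(-5, -9))*(-112))/(g + 38841) = (146 + (-50 + (-16 + 8*(-9)))*(-112))/(46287/7 + 38841) = (146 + (-50 + (-16 - 72))*(-112))/(318174/7) = (146 + (-50 - 88)*(-112))*(7/318174) = (146 - 138*(-112))*(7/318174) = (146 + 15456)*(7/318174) = 15602*(7/318174) = 54607/159087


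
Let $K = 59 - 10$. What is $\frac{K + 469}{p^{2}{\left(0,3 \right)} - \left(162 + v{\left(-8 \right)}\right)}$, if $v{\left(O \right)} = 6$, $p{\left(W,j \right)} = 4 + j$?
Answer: $- \frac{74}{17} \approx -4.3529$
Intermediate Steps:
$K = 49$
$\frac{K + 469}{p^{2}{\left(0,3 \right)} - \left(162 + v{\left(-8 \right)}\right)} = \frac{49 + 469}{\left(4 + 3\right)^{2} - 168} = \frac{518}{7^{2} - 168} = \frac{518}{49 - 168} = \frac{518}{-119} = 518 \left(- \frac{1}{119}\right) = - \frac{74}{17}$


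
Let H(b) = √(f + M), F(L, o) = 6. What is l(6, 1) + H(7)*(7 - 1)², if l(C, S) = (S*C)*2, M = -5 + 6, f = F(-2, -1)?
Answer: 12 + 36*√7 ≈ 107.25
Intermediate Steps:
f = 6
M = 1
l(C, S) = 2*C*S (l(C, S) = (C*S)*2 = 2*C*S)
H(b) = √7 (H(b) = √(6 + 1) = √7)
l(6, 1) + H(7)*(7 - 1)² = 2*6*1 + √7*(7 - 1)² = 12 + √7*6² = 12 + √7*36 = 12 + 36*√7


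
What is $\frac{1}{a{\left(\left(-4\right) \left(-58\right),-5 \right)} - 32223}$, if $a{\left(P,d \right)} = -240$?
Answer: $- \frac{1}{32463} \approx -3.0804 \cdot 10^{-5}$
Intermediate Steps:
$\frac{1}{a{\left(\left(-4\right) \left(-58\right),-5 \right)} - 32223} = \frac{1}{-240 - 32223} = \frac{1}{-32463} = - \frac{1}{32463}$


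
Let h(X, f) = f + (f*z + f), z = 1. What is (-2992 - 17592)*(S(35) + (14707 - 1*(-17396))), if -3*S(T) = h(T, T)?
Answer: -660087712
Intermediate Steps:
h(X, f) = 3*f (h(X, f) = f + (f*1 + f) = f + (f + f) = f + 2*f = 3*f)
S(T) = -T
(-2992 - 17592)*(S(35) + (14707 - 1*(-17396))) = (-2992 - 17592)*(-1*35 + (14707 - 1*(-17396))) = -20584*(-35 + (14707 + 17396)) = -20584*(-35 + 32103) = -20584*32068 = -660087712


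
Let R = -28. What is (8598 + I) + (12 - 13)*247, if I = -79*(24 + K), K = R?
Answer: 8667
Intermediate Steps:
K = -28
I = 316 (I = -79*(24 - 28) = -79*(-4) = 316)
(8598 + I) + (12 - 13)*247 = (8598 + 316) + (12 - 13)*247 = 8914 - 1*247 = 8914 - 247 = 8667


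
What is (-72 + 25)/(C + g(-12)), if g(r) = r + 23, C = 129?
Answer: -47/140 ≈ -0.33571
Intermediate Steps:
g(r) = 23 + r
(-72 + 25)/(C + g(-12)) = (-72 + 25)/(129 + (23 - 12)) = -47/(129 + 11) = -47/140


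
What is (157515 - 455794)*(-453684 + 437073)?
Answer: 4954712469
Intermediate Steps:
(157515 - 455794)*(-453684 + 437073) = -298279*(-16611) = 4954712469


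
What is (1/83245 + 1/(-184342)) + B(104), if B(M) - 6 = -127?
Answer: -1856811423493/15345549790 ≈ -121.00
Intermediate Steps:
B(M) = -121 (B(M) = 6 - 127 = -121)
(1/83245 + 1/(-184342)) + B(104) = (1/83245 + 1/(-184342)) - 121 = (1/83245 - 1/184342) - 121 = 101097/15345549790 - 121 = -1856811423493/15345549790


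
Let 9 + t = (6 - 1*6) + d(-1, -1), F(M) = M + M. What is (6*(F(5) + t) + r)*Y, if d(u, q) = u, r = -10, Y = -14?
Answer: 140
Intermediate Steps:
F(M) = 2*M
t = -10 (t = -9 + ((6 - 1*6) - 1) = -9 + ((6 - 6) - 1) = -9 + (0 - 1) = -9 - 1 = -10)
(6*(F(5) + t) + r)*Y = (6*(2*5 - 10) - 10)*(-14) = (6*(10 - 10) - 10)*(-14) = (6*0 - 10)*(-14) = (0 - 10)*(-14) = -10*(-14) = 140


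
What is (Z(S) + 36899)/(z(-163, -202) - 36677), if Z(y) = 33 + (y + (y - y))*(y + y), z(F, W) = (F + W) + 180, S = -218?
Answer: -65990/18431 ≈ -3.5804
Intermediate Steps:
z(F, W) = 180 + F + W
Z(y) = 33 + 2*y**2 (Z(y) = 33 + (y + 0)*(2*y) = 33 + y*(2*y) = 33 + 2*y**2)
(Z(S) + 36899)/(z(-163, -202) - 36677) = ((33 + 2*(-218)**2) + 36899)/((180 - 163 - 202) - 36677) = ((33 + 2*47524) + 36899)/(-185 - 36677) = ((33 + 95048) + 36899)/(-36862) = (95081 + 36899)*(-1/36862) = 131980*(-1/36862) = -65990/18431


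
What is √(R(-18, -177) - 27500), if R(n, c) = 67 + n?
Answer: I*√27451 ≈ 165.68*I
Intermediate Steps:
√(R(-18, -177) - 27500) = √((67 - 18) - 27500) = √(49 - 27500) = √(-27451) = I*√27451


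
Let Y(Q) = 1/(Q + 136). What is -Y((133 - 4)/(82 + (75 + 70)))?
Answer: -227/31001 ≈ -0.0073223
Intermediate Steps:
Y(Q) = 1/(136 + Q)
-Y((133 - 4)/(82 + (75 + 70))) = -1/(136 + (133 - 4)/(82 + (75 + 70))) = -1/(136 + 129/(82 + 145)) = -1/(136 + 129/227) = -1/31001/227 = -1*227/31001 = -227/31001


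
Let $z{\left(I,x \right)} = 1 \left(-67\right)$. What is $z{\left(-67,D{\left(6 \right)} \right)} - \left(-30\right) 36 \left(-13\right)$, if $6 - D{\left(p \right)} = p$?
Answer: $-14107$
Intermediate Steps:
$D{\left(p \right)} = 6 - p$
$z{\left(I,x \right)} = -67$
$z{\left(-67,D{\left(6 \right)} \right)} - \left(-30\right) 36 \left(-13\right) = -67 - \left(-30\right) 36 \left(-13\right) = -67 - \left(-1080\right) \left(-13\right) = -67 - 14040 = -14107$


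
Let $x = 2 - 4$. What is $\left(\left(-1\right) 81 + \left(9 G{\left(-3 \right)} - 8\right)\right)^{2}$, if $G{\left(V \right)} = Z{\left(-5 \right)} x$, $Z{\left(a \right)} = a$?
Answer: $1$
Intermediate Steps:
$x = -2$ ($x = 2 - 4 = -2$)
$G{\left(V \right)} = 10$ ($G{\left(V \right)} = \left(-5\right) \left(-2\right) = 10$)
$\left(\left(-1\right) 81 + \left(9 G{\left(-3 \right)} - 8\right)\right)^{2} = \left(\left(-1\right) 81 + \left(9 \cdot 10 - 8\right)\right)^{2} = \left(-81 + \left(90 - 8\right)\right)^{2} = \left(-81 + 82\right)^{2} = 1^{2} = 1$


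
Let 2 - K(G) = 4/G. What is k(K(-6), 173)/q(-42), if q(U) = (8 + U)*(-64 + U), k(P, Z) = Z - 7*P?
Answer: 463/10812 ≈ 0.042823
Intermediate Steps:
K(G) = 2 - 4/G
q(U) = (-64 + U)*(8 + U)
k(K(-6), 173)/q(-42) = (173 - 7*(2 - 4/(-6)))/(-512 + (-42)² - 56*(-42)) = (173 - 7*(2 - 4*(-⅙)))/(-512 + 1764 + 2352) = (173 - 7*(2 + ⅔))/3604 = (173 - 7*8/3)*(1/3604) = (173 - 56/3)*(1/3604) = (463/3)*(1/3604) = 463/10812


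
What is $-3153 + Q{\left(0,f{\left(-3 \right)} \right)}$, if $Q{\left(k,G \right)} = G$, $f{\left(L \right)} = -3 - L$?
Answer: $-3153$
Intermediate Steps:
$-3153 + Q{\left(0,f{\left(-3 \right)} \right)} = -3153 - 0 = -3153 + \left(-3 + 3\right) = -3153 + 0 = -3153$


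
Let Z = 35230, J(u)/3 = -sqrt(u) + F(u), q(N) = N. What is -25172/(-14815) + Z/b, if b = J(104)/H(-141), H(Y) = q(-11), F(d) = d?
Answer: -5733478802/4577835 - 14905*sqrt(26)/618 ≈ -1375.4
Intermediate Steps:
J(u) = -3*sqrt(u) + 3*u (J(u) = 3*(-sqrt(u) + u) = 3*(u - sqrt(u)) = -3*sqrt(u) + 3*u)
H(Y) = -11
b = -312/11 + 6*sqrt(26)/11 (b = (-6*sqrt(26) + 3*104)/(-11) = (-6*sqrt(26) + 312)*(-1/11) = (312 - 6*sqrt(26))*(-1/11) = -312/11 + 6*sqrt(26)/11 ≈ -25.582)
-25172/(-14815) + Z/b = -25172/(-14815) + 35230/(-312/11 + 6*sqrt(26)/11) = -25172*(-1/14815) + 35230/(-312/11 + 6*sqrt(26)/11) = 25172/14815 + 35230/(-312/11 + 6*sqrt(26)/11)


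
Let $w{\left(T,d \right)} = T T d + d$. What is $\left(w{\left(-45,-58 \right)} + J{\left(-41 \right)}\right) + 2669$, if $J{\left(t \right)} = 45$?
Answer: $-114794$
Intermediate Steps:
$w{\left(T,d \right)} = d + d T^{2}$ ($w{\left(T,d \right)} = T^{2} d + d = d T^{2} + d = d + d T^{2}$)
$\left(w{\left(-45,-58 \right)} + J{\left(-41 \right)}\right) + 2669 = \left(- 58 \left(1 + \left(-45\right)^{2}\right) + 45\right) + 2669 = \left(- 58 \left(1 + 2025\right) + 45\right) + 2669 = \left(\left(-58\right) 2026 + 45\right) + 2669 = \left(-117508 + 45\right) + 2669 = -117463 + 2669 = -114794$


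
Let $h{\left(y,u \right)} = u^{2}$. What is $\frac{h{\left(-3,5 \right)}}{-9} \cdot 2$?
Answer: $- \frac{50}{9} \approx -5.5556$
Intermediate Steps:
$\frac{h{\left(-3,5 \right)}}{-9} \cdot 2 = \frac{5^{2}}{-9} \cdot 2 = 25 \left(- \frac{1}{9}\right) 2 = \left(- \frac{25}{9}\right) 2 = - \frac{50}{9}$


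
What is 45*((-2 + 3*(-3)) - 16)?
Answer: -1215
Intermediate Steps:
45*((-2 + 3*(-3)) - 16) = 45*((-2 - 9) - 16) = 45*(-11 - 16) = 45*(-27) = -1215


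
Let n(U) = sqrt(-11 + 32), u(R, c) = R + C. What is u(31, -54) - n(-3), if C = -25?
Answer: 6 - sqrt(21) ≈ 1.4174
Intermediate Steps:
u(R, c) = -25 + R (u(R, c) = R - 25 = -25 + R)
n(U) = sqrt(21)
u(31, -54) - n(-3) = (-25 + 31) - sqrt(21) = 6 - sqrt(21)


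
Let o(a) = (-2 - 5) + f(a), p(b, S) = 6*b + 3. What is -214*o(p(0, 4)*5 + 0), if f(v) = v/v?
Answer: 1284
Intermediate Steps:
f(v) = 1
p(b, S) = 3 + 6*b
o(a) = -6 (o(a) = (-2 - 5) + 1 = -7 + 1 = -6)
-214*o(p(0, 4)*5 + 0) = -214*(-6) = 1284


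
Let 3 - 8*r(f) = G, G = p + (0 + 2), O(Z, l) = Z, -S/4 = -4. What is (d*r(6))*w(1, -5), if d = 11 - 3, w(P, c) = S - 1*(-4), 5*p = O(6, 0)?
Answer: -4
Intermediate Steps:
S = 16 (S = -4*(-4) = 16)
p = 6/5 (p = (⅕)*6 = 6/5 ≈ 1.2000)
G = 16/5 (G = 6/5 + (0 + 2) = 6/5 + 2 = 16/5 ≈ 3.2000)
w(P, c) = 20 (w(P, c) = 16 - 1*(-4) = 16 + 4 = 20)
r(f) = -1/40 (r(f) = 3/8 - ⅛*16/5 = 3/8 - ⅖ = -1/40)
d = 8
(d*r(6))*w(1, -5) = (8*(-1/40))*20 = -⅕*20 = -4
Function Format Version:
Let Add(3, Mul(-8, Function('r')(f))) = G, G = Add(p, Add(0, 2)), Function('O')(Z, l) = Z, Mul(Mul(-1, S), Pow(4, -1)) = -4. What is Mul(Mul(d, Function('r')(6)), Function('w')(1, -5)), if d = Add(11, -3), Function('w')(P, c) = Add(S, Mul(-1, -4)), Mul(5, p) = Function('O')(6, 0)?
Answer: -4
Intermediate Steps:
S = 16 (S = Mul(-4, -4) = 16)
p = Rational(6, 5) (p = Mul(Rational(1, 5), 6) = Rational(6, 5) ≈ 1.2000)
G = Rational(16, 5) (G = Add(Rational(6, 5), Add(0, 2)) = Add(Rational(6, 5), 2) = Rational(16, 5) ≈ 3.2000)
Function('w')(P, c) = 20 (Function('w')(P, c) = Add(16, Mul(-1, -4)) = Add(16, 4) = 20)
Function('r')(f) = Rational(-1, 40) (Function('r')(f) = Add(Rational(3, 8), Mul(Rational(-1, 8), Rational(16, 5))) = Add(Rational(3, 8), Rational(-2, 5)) = Rational(-1, 40))
d = 8
Mul(Mul(d, Function('r')(6)), Function('w')(1, -5)) = Mul(Mul(8, Rational(-1, 40)), 20) = Mul(Rational(-1, 5), 20) = -4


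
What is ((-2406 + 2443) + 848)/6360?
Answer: 59/424 ≈ 0.13915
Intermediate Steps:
((-2406 + 2443) + 848)/6360 = (37 + 848)*(1/6360) = 885*(1/6360) = 59/424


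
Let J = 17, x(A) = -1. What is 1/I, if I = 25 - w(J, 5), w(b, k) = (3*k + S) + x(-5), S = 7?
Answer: ¼ ≈ 0.25000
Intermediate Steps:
w(b, k) = 6 + 3*k (w(b, k) = (3*k + 7) - 1 = (7 + 3*k) - 1 = 6 + 3*k)
I = 4 (I = 25 - (6 + 3*5) = 25 - (6 + 15) = 25 - 1*21 = 25 - 21 = 4)
1/I = 1/4 = ¼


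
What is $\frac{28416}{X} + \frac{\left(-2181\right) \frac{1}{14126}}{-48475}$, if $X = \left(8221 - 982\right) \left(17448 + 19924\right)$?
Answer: $\frac{1670676490079}{15437632225823150} \approx 0.00010822$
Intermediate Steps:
$X = 270535908$ ($X = 7239 \cdot 37372 = 270535908$)
$\frac{28416}{X} + \frac{\left(-2181\right) \frac{1}{14126}}{-48475} = \frac{28416}{270535908} + \frac{\left(-2181\right) \frac{1}{14126}}{-48475} = 28416 \cdot \frac{1}{270535908} + \left(-2181\right) \frac{1}{14126} \left(- \frac{1}{48475}\right) = \frac{2368}{22544659} - - \frac{2181}{684757850} = \frac{2368}{22544659} + \frac{2181}{684757850} = \frac{1670676490079}{15437632225823150}$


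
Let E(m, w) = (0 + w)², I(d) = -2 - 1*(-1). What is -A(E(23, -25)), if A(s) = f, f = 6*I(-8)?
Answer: 6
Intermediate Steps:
I(d) = -1 (I(d) = -2 + 1 = -1)
E(m, w) = w²
f = -6 (f = 6*(-1) = -6)
A(s) = -6
-A(E(23, -25)) = -1*(-6) = 6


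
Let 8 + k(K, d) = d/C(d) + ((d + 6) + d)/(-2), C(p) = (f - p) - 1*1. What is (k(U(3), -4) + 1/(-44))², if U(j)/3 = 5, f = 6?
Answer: 8743849/156816 ≈ 55.759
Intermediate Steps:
U(j) = 15 (U(j) = 3*5 = 15)
C(p) = 5 - p (C(p) = (6 - p) - 1*1 = (6 - p) - 1 = 5 - p)
k(K, d) = -11 - d + d/(5 - d) (k(K, d) = -8 + (d/(5 - d) + ((d + 6) + d)/(-2)) = -8 + (d/(5 - d) + ((6 + d) + d)*(-½)) = -8 + (d/(5 - d) + (6 + 2*d)*(-½)) = -8 + (d/(5 - d) + (-3 - d)) = -8 + (-3 - d + d/(5 - d)) = -11 - d + d/(5 - d))
(k(U(3), -4) + 1/(-44))² = ((55 - 1*(-4)² - 7*(-4))/(-5 - 4) + 1/(-44))² = ((55 - 1*16 + 28)/(-9) - 1/44)² = (-(55 - 16 + 28)/9 - 1/44)² = (-⅑*67 - 1/44)² = (-67/9 - 1/44)² = (-2957/396)² = 8743849/156816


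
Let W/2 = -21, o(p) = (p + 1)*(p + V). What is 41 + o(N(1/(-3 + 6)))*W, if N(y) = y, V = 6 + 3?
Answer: -1445/3 ≈ -481.67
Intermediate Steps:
V = 9
o(p) = (1 + p)*(9 + p) (o(p) = (p + 1)*(p + 9) = (1 + p)*(9 + p))
W = -42 (W = 2*(-21) = -42)
41 + o(N(1/(-3 + 6)))*W = 41 + (9 + (1/(-3 + 6))² + 10/(-3 + 6))*(-42) = 41 + (9 + (1/3)² + 10/3)*(-42) = 41 + (9 + (⅓)² + 10*(⅓))*(-42) = 41 + (9 + ⅑ + 10/3)*(-42) = 41 + (112/9)*(-42) = 41 - 1568/3 = -1445/3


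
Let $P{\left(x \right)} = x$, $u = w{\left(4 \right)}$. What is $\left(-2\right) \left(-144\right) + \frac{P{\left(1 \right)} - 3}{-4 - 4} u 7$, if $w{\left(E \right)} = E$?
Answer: $295$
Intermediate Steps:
$u = 4$
$\left(-2\right) \left(-144\right) + \frac{P{\left(1 \right)} - 3}{-4 - 4} u 7 = \left(-2\right) \left(-144\right) + \frac{1 - 3}{-4 - 4} \cdot 4 \cdot 7 = 288 + - \frac{2}{-8} \cdot 4 \cdot 7 = 288 + \left(-2\right) \left(- \frac{1}{8}\right) 4 \cdot 7 = 288 + \frac{1}{4} \cdot 4 \cdot 7 = 288 + 1 \cdot 7 = 288 + 7 = 295$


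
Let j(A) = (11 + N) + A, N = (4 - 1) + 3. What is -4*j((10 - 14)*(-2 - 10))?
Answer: -260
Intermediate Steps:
N = 6 (N = 3 + 3 = 6)
j(A) = 17 + A (j(A) = (11 + 6) + A = 17 + A)
-4*j((10 - 14)*(-2 - 10)) = -4*(17 + (10 - 14)*(-2 - 10)) = -4*(17 - 4*(-12)) = -4*(17 + 48) = -4*65 = -260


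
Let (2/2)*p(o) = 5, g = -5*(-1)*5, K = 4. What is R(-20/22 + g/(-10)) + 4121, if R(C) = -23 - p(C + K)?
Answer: 4093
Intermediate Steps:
g = 25 (g = 5*5 = 25)
p(o) = 5
R(C) = -28 (R(C) = -23 - 1*5 = -23 - 5 = -28)
R(-20/22 + g/(-10)) + 4121 = -28 + 4121 = 4093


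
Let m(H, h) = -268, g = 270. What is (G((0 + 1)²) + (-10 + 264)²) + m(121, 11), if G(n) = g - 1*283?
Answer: 64235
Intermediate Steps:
G(n) = -13 (G(n) = 270 - 1*283 = 270 - 283 = -13)
(G((0 + 1)²) + (-10 + 264)²) + m(121, 11) = (-13 + (-10 + 264)²) - 268 = (-13 + 254²) - 268 = (-13 + 64516) - 268 = 64503 - 268 = 64235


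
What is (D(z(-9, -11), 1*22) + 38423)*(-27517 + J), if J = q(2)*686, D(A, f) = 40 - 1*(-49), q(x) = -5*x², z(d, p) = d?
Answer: -1588119344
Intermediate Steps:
D(A, f) = 89 (D(A, f) = 40 + 49 = 89)
J = -13720 (J = -5*2²*686 = -5*4*686 = -20*686 = -13720)
(D(z(-9, -11), 1*22) + 38423)*(-27517 + J) = (89 + 38423)*(-27517 - 13720) = 38512*(-41237) = -1588119344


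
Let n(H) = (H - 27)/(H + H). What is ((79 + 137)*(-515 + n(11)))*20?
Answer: -24507360/11 ≈ -2.2279e+6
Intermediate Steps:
n(H) = (-27 + H)/(2*H) (n(H) = (-27 + H)/((2*H)) = (-27 + H)*(1/(2*H)) = (-27 + H)/(2*H))
((79 + 137)*(-515 + n(11)))*20 = ((79 + 137)*(-515 + (1/2)*(-27 + 11)/11))*20 = (216*(-515 + (1/2)*(1/11)*(-16)))*20 = (216*(-515 - 8/11))*20 = (216*(-5673/11))*20 = -1225368/11*20 = -24507360/11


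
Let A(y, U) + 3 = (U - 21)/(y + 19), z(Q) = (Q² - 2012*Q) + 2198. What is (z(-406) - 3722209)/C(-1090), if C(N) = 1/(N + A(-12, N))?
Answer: 23993010886/7 ≈ 3.4276e+9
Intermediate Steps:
z(Q) = 2198 + Q² - 2012*Q
A(y, U) = -3 + (-21 + U)/(19 + y) (A(y, U) = -3 + (U - 21)/(y + 19) = -3 + (-21 + U)/(19 + y))
C(N) = 1/(-6 + 8*N/7) (C(N) = 1/(N + (-78 + N - 3*(-12))/(19 - 12)) = 1/(N + (-78 + N + 36)/7) = 1/(N + (-42 + N)/7) = 1/(N + (-6 + N/7)) = 1/(-6 + 8*N/7))
(z(-406) - 3722209)/C(-1090) = ((2198 + (-406)² - 2012*(-406)) - 3722209)/((7/(2*(-21 + 4*(-1090))))) = ((2198 + 164836 + 816872) - 3722209)/((7/(2*(-21 - 4360)))) = (983906 - 3722209)/(((7/2)/(-4381))) = -2738303/((7/2)*(-1/4381)) = -2738303/(-7/8762) = -2738303*(-8762/7) = 23993010886/7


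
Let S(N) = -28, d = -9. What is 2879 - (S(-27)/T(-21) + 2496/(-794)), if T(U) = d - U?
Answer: 3435412/1191 ≈ 2884.5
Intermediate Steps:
T(U) = -9 - U
2879 - (S(-27)/T(-21) + 2496/(-794)) = 2879 - (-28/(-9 - 1*(-21)) + 2496/(-794)) = 2879 - (-28/(-9 + 21) + 2496*(-1/794)) = 2879 - (-28/12 - 1248/397) = 2879 - (-28*1/12 - 1248/397) = 2879 - (-7/3 - 1248/397) = 2879 - 1*(-6523/1191) = 2879 + 6523/1191 = 3435412/1191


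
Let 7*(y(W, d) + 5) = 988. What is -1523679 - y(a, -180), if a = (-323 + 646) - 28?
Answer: -10666706/7 ≈ -1.5238e+6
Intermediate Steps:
a = 295 (a = 323 - 28 = 295)
y(W, d) = 953/7 (y(W, d) = -5 + (1/7)*988 = -5 + 988/7 = 953/7)
-1523679 - y(a, -180) = -1523679 - 1*953/7 = -1523679 - 953/7 = -10666706/7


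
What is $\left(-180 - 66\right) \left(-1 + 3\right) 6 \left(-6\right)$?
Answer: $17712$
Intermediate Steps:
$\left(-180 - 66\right) \left(-1 + 3\right) 6 \left(-6\right) = - 246 \cdot 2 \cdot 6 \left(-6\right) = - 246 \cdot 12 \left(-6\right) = \left(-246\right) \left(-72\right) = 17712$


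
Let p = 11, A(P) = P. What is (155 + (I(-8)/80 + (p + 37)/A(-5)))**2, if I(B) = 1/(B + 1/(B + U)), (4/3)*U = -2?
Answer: 3208787933481/151782400 ≈ 21141.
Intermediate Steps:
U = -3/2 (U = (3/4)*(-2) = -3/2 ≈ -1.5000)
I(B) = 1/(B + 1/(-3/2 + B)) (I(B) = 1/(B + 1/(B - 3/2)) = 1/(B + 1/(-3/2 + B)))
(155 + (I(-8)/80 + (p + 37)/A(-5)))**2 = (155 + (((-3 + 2*(-8))/(2 - 3*(-8) + 2*(-8)**2))/80 + (11 + 37)/(-5)))**2 = (155 + (((-3 - 16)/(2 + 24 + 2*64))*(1/80) + 48*(-1/5)))**2 = (155 + ((-19/(2 + 24 + 128))*(1/80) - 48/5))**2 = (155 + ((-19/154)*(1/80) - 48/5))**2 = (155 + (((1/154)*(-19))*(1/80) - 48/5))**2 = (155 + (-19/154*1/80 - 48/5))**2 = (155 + (-19/12320 - 48/5))**2 = (155 - 118291/12320)**2 = (1791309/12320)**2 = 3208787933481/151782400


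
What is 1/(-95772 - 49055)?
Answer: -1/144827 ≈ -6.9048e-6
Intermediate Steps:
1/(-95772 - 49055) = 1/(-144827) = -1/144827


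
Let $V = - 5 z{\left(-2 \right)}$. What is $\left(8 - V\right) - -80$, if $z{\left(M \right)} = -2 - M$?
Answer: $88$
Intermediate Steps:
$V = 0$ ($V = - 5 \left(-2 - -2\right) = - 5 \left(-2 + 2\right) = \left(-5\right) 0 = 0$)
$\left(8 - V\right) - -80 = \left(8 - 0\right) - -80 = \left(8 + 0\right) + 80 = 8 + 80 = 88$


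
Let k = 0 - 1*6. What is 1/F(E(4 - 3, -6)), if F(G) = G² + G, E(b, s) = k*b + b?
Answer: 1/20 ≈ 0.050000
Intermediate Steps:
k = -6 (k = 0 - 6 = -6)
E(b, s) = -5*b (E(b, s) = -6*b + b = -5*b)
F(G) = G + G²
1/F(E(4 - 3, -6)) = 1/((-5*(4 - 3))*(1 - 5*(4 - 3))) = 1/((-5*1)*(1 - 5*1)) = 1/(-5*(1 - 5)) = 1/(-5*(-4)) = 1/20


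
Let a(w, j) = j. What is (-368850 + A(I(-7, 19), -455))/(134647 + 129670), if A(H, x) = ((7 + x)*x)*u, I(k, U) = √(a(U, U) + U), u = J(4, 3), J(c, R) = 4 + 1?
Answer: 650350/264317 ≈ 2.4605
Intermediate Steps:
J(c, R) = 5
u = 5
I(k, U) = √2*√U (I(k, U) = √(U + U) = √(2*U) = √2*√U)
A(H, x) = 5*x*(7 + x) (A(H, x) = ((7 + x)*x)*5 = (x*(7 + x))*5 = 5*x*(7 + x))
(-368850 + A(I(-7, 19), -455))/(134647 + 129670) = (-368850 + 5*(-455)*(7 - 455))/(134647 + 129670) = (-368850 + 5*(-455)*(-448))/264317 = (-368850 + 1019200)*(1/264317) = 650350*(1/264317) = 650350/264317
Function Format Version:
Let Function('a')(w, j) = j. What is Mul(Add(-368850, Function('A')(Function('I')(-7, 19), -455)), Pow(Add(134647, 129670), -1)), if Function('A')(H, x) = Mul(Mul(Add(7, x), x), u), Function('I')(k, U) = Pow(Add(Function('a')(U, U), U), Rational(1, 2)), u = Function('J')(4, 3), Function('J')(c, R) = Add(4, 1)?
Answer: Rational(650350, 264317) ≈ 2.4605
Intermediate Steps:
Function('J')(c, R) = 5
u = 5
Function('I')(k, U) = Mul(Pow(2, Rational(1, 2)), Pow(U, Rational(1, 2))) (Function('I')(k, U) = Pow(Add(U, U), Rational(1, 2)) = Pow(Mul(2, U), Rational(1, 2)) = Mul(Pow(2, Rational(1, 2)), Pow(U, Rational(1, 2))))
Function('A')(H, x) = Mul(5, x, Add(7, x)) (Function('A')(H, x) = Mul(Mul(Add(7, x), x), 5) = Mul(Mul(x, Add(7, x)), 5) = Mul(5, x, Add(7, x)))
Mul(Add(-368850, Function('A')(Function('I')(-7, 19), -455)), Pow(Add(134647, 129670), -1)) = Mul(Add(-368850, Mul(5, -455, Add(7, -455))), Pow(Add(134647, 129670), -1)) = Mul(Add(-368850, Mul(5, -455, -448)), Pow(264317, -1)) = Mul(Add(-368850, 1019200), Rational(1, 264317)) = Mul(650350, Rational(1, 264317)) = Rational(650350, 264317)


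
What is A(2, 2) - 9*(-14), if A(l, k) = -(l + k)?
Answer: 122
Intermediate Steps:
A(l, k) = -k - l (A(l, k) = -(k + l) = -k - l)
A(2, 2) - 9*(-14) = (-1*2 - 1*2) - 9*(-14) = (-2 - 2) + 126 = -4 + 126 = 122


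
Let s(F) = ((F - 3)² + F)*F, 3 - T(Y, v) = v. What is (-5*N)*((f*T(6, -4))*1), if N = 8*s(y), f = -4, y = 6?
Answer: 100800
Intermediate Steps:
T(Y, v) = 3 - v
s(F) = F*(F + (-3 + F)²) (s(F) = ((-3 + F)² + F)*F = (F + (-3 + F)²)*F = F*(F + (-3 + F)²))
N = 720 (N = 8*(6*(6 + (-3 + 6)²)) = 8*(6*(6 + 3²)) = 8*(6*(6 + 9)) = 8*(6*15) = 8*90 = 720)
(-5*N)*((f*T(6, -4))*1) = (-5*720)*(-4*(3 - 1*(-4))*1) = -3600*(-4*(3 + 4)) = -3600*(-4*7) = -(-100800) = -3600*(-28) = 100800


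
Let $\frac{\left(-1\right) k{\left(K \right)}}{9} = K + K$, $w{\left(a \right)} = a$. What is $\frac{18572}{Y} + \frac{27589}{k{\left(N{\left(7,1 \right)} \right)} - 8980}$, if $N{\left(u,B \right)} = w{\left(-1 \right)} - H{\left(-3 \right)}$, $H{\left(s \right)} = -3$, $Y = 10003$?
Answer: $- \frac{15503945}{12883864} \approx -1.2034$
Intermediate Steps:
$N{\left(u,B \right)} = 2$ ($N{\left(u,B \right)} = -1 - -3 = -1 + 3 = 2$)
$k{\left(K \right)} = - 18 K$ ($k{\left(K \right)} = - 9 \left(K + K\right) = - 9 \cdot 2 K = - 18 K$)
$\frac{18572}{Y} + \frac{27589}{k{\left(N{\left(7,1 \right)} \right)} - 8980} = \frac{18572}{10003} + \frac{27589}{\left(-18\right) 2 - 8980} = 18572 \cdot \frac{1}{10003} + \frac{27589}{-36 - 8980} = \frac{18572}{10003} + \frac{27589}{-9016} = \frac{18572}{10003} + 27589 \left(- \frac{1}{9016}\right) = \frac{18572}{10003} - \frac{27589}{9016} = - \frac{15503945}{12883864}$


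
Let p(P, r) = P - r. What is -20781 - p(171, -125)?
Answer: -21077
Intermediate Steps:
-20781 - p(171, -125) = -20781 - (171 - 1*(-125)) = -20781 - (171 + 125) = -20781 - 1*296 = -20781 - 296 = -21077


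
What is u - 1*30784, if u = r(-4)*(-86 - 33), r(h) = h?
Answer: -30308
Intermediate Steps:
u = 476 (u = -4*(-86 - 33) = -4*(-119) = 476)
u - 1*30784 = 476 - 1*30784 = 476 - 30784 = -30308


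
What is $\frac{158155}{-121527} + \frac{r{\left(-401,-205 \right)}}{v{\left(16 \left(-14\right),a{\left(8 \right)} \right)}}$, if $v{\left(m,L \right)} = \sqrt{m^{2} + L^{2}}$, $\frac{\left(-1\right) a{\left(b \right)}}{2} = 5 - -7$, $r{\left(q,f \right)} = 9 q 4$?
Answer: $- \frac{158155}{121527} - \frac{3609 \sqrt{793}}{1586} \approx -65.381$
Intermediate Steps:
$r{\left(q,f \right)} = 36 q$
$a{\left(b \right)} = -24$ ($a{\left(b \right)} = - 2 \left(5 - -7\right) = - 2 \left(5 + 7\right) = \left(-2\right) 12 = -24$)
$v{\left(m,L \right)} = \sqrt{L^{2} + m^{2}}$
$\frac{158155}{-121527} + \frac{r{\left(-401,-205 \right)}}{v{\left(16 \left(-14\right),a{\left(8 \right)} \right)}} = \frac{158155}{-121527} + \frac{36 \left(-401\right)}{\sqrt{\left(-24\right)^{2} + \left(16 \left(-14\right)\right)^{2}}} = 158155 \left(- \frac{1}{121527}\right) - \frac{14436}{\sqrt{576 + \left(-224\right)^{2}}} = - \frac{158155}{121527} - \frac{14436}{\sqrt{576 + 50176}} = - \frac{158155}{121527} - \frac{14436}{\sqrt{50752}} = - \frac{158155}{121527} - \frac{14436}{8 \sqrt{793}} = - \frac{158155}{121527} - 14436 \frac{\sqrt{793}}{6344} = - \frac{158155}{121527} - \frac{3609 \sqrt{793}}{1586}$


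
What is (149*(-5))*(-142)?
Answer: 105790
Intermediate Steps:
(149*(-5))*(-142) = -745*(-142) = 105790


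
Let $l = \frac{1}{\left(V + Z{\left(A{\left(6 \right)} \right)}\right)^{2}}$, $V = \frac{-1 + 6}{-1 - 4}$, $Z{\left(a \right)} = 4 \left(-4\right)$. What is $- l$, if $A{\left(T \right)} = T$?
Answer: $- \frac{1}{289} \approx -0.0034602$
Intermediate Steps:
$Z{\left(a \right)} = -16$
$V = -1$ ($V = \frac{5}{-5} = 5 \left(- \frac{1}{5}\right) = -1$)
$l = \frac{1}{289}$ ($l = \frac{1}{\left(-1 - 16\right)^{2}} = \frac{1}{\left(-17\right)^{2}} = \frac{1}{289} \approx 0.0034602$)
$- l = \left(-1\right) \frac{1}{289} = - \frac{1}{289}$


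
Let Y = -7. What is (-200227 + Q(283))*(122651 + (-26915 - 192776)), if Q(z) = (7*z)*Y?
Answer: 20775681760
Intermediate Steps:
Q(z) = -49*z (Q(z) = (7*z)*(-7) = -49*z)
(-200227 + Q(283))*(122651 + (-26915 - 192776)) = (-200227 - 49*283)*(122651 + (-26915 - 192776)) = (-200227 - 13867)*(122651 - 219691) = -214094*(-97040) = 20775681760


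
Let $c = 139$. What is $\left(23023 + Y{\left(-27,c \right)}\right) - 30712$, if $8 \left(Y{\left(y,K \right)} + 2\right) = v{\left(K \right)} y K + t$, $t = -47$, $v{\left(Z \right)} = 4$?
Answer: $- \frac{76587}{8} \approx -9573.4$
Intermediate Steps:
$Y{\left(y,K \right)} = - \frac{63}{8} + \frac{K y}{2}$ ($Y{\left(y,K \right)} = -2 + \frac{4 y K - 47}{8} = -2 + \frac{4 K y - 47}{8} = -2 + \frac{-47 + 4 K y}{8} = -2 + \left(- \frac{47}{8} + \frac{K y}{2}\right) = - \frac{63}{8} + \frac{K y}{2}$)
$\left(23023 + Y{\left(-27,c \right)}\right) - 30712 = \left(23023 + \left(- \frac{63}{8} + \frac{1}{2} \cdot 139 \left(-27\right)\right)\right) - 30712 = \left(23023 - \frac{15075}{8}\right) - 30712 = \frac{169109}{8} - 30712 = - \frac{76587}{8}$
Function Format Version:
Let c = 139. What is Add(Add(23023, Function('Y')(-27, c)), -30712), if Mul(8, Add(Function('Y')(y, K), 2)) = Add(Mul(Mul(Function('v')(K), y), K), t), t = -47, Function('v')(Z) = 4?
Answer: Rational(-76587, 8) ≈ -9573.4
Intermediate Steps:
Function('Y')(y, K) = Add(Rational(-63, 8), Mul(Rational(1, 2), K, y)) (Function('Y')(y, K) = Add(-2, Mul(Rational(1, 8), Add(Mul(Mul(4, y), K), -47))) = Add(-2, Mul(Rational(1, 8), Add(Mul(4, K, y), -47))) = Add(-2, Mul(Rational(1, 8), Add(-47, Mul(4, K, y)))) = Add(-2, Add(Rational(-47, 8), Mul(Rational(1, 2), K, y))) = Add(Rational(-63, 8), Mul(Rational(1, 2), K, y)))
Add(Add(23023, Function('Y')(-27, c)), -30712) = Add(Add(23023, Add(Rational(-63, 8), Mul(Rational(1, 2), 139, -27))), -30712) = Add(Add(23023, Add(Rational(-63, 8), Rational(-3753, 2))), -30712) = Add(Add(23023, Rational(-15075, 8)), -30712) = Add(Rational(169109, 8), -30712) = Rational(-76587, 8)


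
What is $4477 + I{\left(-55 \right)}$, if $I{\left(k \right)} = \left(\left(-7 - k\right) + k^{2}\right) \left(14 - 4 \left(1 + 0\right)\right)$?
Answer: $35207$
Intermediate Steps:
$I{\left(k \right)} = -70 - 10 k + 10 k^{2}$ ($I{\left(k \right)} = \left(-7 + k^{2} - k\right) \left(14 - 4\right) = \left(-7 + k^{2} - k\right) 10 = -70 - 10 k + 10 k^{2}$)
$4477 + I{\left(-55 \right)} = 4477 - \left(-480 - 30250\right) = 4477 + \left(-70 + 550 + 10 \cdot 3025\right) = 4477 + \left(-70 + 550 + 30250\right) = 4477 + 30730 = 35207$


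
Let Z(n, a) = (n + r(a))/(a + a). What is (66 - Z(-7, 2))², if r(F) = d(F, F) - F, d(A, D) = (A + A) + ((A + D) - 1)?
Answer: 17689/4 ≈ 4422.3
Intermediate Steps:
d(A, D) = -1 + D + 3*A (d(A, D) = 2*A + (-1 + A + D) = -1 + D + 3*A)
r(F) = -1 + 3*F (r(F) = (-1 + F + 3*F) - F = (-1 + 4*F) - F = -1 + 3*F)
Z(n, a) = (-1 + n + 3*a)/(2*a) (Z(n, a) = (n + (-1 + 3*a))/(a + a) = (-1 + n + 3*a)/((2*a)) = (-1 + n + 3*a)*(1/(2*a)) = (-1 + n + 3*a)/(2*a))
(66 - Z(-7, 2))² = (66 - (-1 - 7 + 3*2)/(2*2))² = (66 - (-1 - 7 + 6)/(2*2))² = (66 - (-2)/(2*2))² = (66 - 1*(-½))² = (66 + ½)² = (133/2)² = 17689/4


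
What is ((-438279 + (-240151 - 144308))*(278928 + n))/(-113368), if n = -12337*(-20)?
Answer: 54060879873/14171 ≈ 3.8149e+6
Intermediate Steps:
n = 246740
((-438279 + (-240151 - 144308))*(278928 + n))/(-113368) = ((-438279 + (-240151 - 144308))*(278928 + 246740))/(-113368) = ((-438279 - 384459)*525668)*(-1/113368) = -822738*525668*(-1/113368) = -432487038984*(-1/113368) = 54060879873/14171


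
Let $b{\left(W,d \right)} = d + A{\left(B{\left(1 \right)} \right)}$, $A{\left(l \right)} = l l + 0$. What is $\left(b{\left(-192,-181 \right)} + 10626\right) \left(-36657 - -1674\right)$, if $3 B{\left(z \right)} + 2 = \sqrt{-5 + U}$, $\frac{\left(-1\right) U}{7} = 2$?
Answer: $-365339130 + 15548 i \sqrt{19} \approx -3.6534 \cdot 10^{8} + 67772.0 i$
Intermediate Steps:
$U = -14$ ($U = \left(-7\right) 2 = -14$)
$B{\left(z \right)} = - \frac{2}{3} + \frac{i \sqrt{19}}{3}$ ($B{\left(z \right)} = - \frac{2}{3} + \frac{\sqrt{-5 - 14}}{3} = - \frac{2}{3} + \frac{\sqrt{-19}}{3} = - \frac{2}{3} + \frac{i \sqrt{19}}{3}$)
$A{\left(l \right)} = l^{2}$ ($A{\left(l \right)} = l^{2} + 0 = l^{2}$)
$b{\left(W,d \right)} = d + \left(- \frac{2}{3} + \frac{i \sqrt{19}}{3}\right)^{2}$
$\left(b{\left(-192,-181 \right)} + 10626\right) \left(-36657 - -1674\right) = \left(\left(-181 + \frac{\left(2 - i \sqrt{19}\right)^{2}}{9}\right) + 10626\right) \left(-36657 - -1674\right) = \left(10445 + \frac{\left(2 - i \sqrt{19}\right)^{2}}{9}\right) \left(-36657 + 1674\right) = \left(10445 + \frac{\left(2 - i \sqrt{19}\right)^{2}}{9}\right) \left(-34983\right) = -365397435 - 3887 \left(2 - i \sqrt{19}\right)^{2}$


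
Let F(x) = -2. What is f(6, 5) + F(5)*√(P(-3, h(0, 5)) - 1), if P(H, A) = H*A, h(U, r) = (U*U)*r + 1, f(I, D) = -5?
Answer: -5 - 4*I ≈ -5.0 - 4.0*I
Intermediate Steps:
h(U, r) = 1 + r*U² (h(U, r) = U²*r + 1 = r*U² + 1 = 1 + r*U²)
P(H, A) = A*H
f(6, 5) + F(5)*√(P(-3, h(0, 5)) - 1) = -5 - 2*√((1 + 5*0²)*(-3) - 1) = -5 - 2*√((1 + 5*0)*(-3) - 1) = -5 - 2*√((1 + 0)*(-3) - 1) = -5 - 2*√(1*(-3) - 1) = -5 - 2*√(-3 - 1) = -5 - 4*I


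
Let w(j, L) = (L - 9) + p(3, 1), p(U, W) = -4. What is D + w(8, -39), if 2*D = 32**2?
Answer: 460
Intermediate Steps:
w(j, L) = -13 + L (w(j, L) = (L - 9) - 4 = (-9 + L) - 4 = -13 + L)
D = 512 (D = (1/2)*32**2 = (1/2)*1024 = 512)
D + w(8, -39) = 512 + (-13 - 39) = 512 - 52 = 460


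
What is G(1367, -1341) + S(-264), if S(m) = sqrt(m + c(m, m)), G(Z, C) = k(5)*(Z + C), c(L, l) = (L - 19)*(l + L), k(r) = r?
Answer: 130 + 2*sqrt(37290) ≈ 516.21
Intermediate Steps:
c(L, l) = (-19 + L)*(L + l)
G(Z, C) = 5*C + 5*Z (G(Z, C) = 5*(Z + C) = 5*(C + Z) = 5*C + 5*Z)
S(m) = sqrt(-37*m + 2*m**2) (S(m) = sqrt(m + (m**2 - 19*m - 19*m + m*m)) = sqrt(m + (m**2 - 19*m - 19*m + m**2)) = sqrt(m + (-38*m + 2*m**2)) = sqrt(-37*m + 2*m**2))
G(1367, -1341) + S(-264) = (5*(-1341) + 5*1367) + sqrt(-264*(-37 + 2*(-264))) = (-6705 + 6835) + sqrt(-264*(-37 - 528)) = 130 + sqrt(-264*(-565)) = 130 + sqrt(149160) = 130 + 2*sqrt(37290)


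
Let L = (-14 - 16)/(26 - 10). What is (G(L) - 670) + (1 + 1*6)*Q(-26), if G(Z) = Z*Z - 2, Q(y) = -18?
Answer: -50847/64 ≈ -794.48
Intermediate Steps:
L = -15/8 (L = -30/16 = -30*1/16 = -15/8 ≈ -1.8750)
G(Z) = -2 + Z² (G(Z) = Z² - 2 = -2 + Z²)
(G(L) - 670) + (1 + 1*6)*Q(-26) = ((-2 + (-15/8)²) - 670) + (1 + 1*6)*(-18) = ((-2 + 225/64) - 670) + (1 + 6)*(-18) = (97/64 - 670) + 7*(-18) = -42783/64 - 126 = -50847/64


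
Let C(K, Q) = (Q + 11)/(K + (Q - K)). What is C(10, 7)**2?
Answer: 324/49 ≈ 6.6122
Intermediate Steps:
C(K, Q) = (11 + Q)/Q
C(10, 7)**2 = ((11 + 7)/7)**2 = ((1/7)*18)**2 = (18/7)**2 = 324/49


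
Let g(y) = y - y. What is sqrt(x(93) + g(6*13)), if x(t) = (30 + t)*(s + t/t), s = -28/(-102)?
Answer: sqrt(45305)/17 ≈ 12.521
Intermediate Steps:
g(y) = 0
s = 14/51 (s = -28*(-1/102) = 14/51 ≈ 0.27451)
x(t) = 650/17 + 65*t/51 (x(t) = (30 + t)*(14/51 + t/t) = (30 + t)*(14/51 + 1) = (30 + t)*(65/51) = 650/17 + 65*t/51)
sqrt(x(93) + g(6*13)) = sqrt((650/17 + (65/51)*93) + 0) = sqrt((650/17 + 2015/17) + 0) = sqrt(2665/17 + 0) = sqrt(2665/17) = sqrt(45305)/17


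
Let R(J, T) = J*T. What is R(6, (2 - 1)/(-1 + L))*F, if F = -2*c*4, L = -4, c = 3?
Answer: 144/5 ≈ 28.800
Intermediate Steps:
F = -24 (F = -2*3*4 = -6*4 = -24)
R(6, (2 - 1)/(-1 + L))*F = (6*((2 - 1)/(-1 - 4)))*(-24) = (6*(1/(-5)))*(-24) = (6*(1*(-⅕)))*(-24) = (6*(-⅕))*(-24) = -6/5*(-24) = 144/5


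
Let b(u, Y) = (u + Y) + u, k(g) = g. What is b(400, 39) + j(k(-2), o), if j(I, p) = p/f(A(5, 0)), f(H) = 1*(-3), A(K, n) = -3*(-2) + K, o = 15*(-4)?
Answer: 859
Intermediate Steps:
o = -60
b(u, Y) = Y + 2*u (b(u, Y) = (Y + u) + u = Y + 2*u)
A(K, n) = 6 + K
f(H) = -3
j(I, p) = -p/3 (j(I, p) = p/(-3) = p*(-⅓) = -p/3)
b(400, 39) + j(k(-2), o) = (39 + 2*400) - ⅓*(-60) = (39 + 800) + 20 = 839 + 20 = 859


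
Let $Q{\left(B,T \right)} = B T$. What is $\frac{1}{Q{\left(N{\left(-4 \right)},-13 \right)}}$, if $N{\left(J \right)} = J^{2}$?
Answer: $- \frac{1}{208} \approx -0.0048077$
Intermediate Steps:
$\frac{1}{Q{\left(N{\left(-4 \right)},-13 \right)}} = \frac{1}{\left(-4\right)^{2} \left(-13\right)} = \frac{1}{16 \left(-13\right)} = \frac{1}{-208} = - \frac{1}{208}$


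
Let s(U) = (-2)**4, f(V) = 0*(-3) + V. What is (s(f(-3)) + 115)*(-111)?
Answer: -14541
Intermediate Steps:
f(V) = V (f(V) = 0 + V = V)
s(U) = 16
(s(f(-3)) + 115)*(-111) = (16 + 115)*(-111) = 131*(-111) = -14541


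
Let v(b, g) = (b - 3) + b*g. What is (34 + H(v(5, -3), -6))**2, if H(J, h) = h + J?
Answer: 225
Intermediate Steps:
v(b, g) = -3 + b + b*g (v(b, g) = (-3 + b) + b*g = -3 + b + b*g)
H(J, h) = J + h
(34 + H(v(5, -3), -6))**2 = (34 + ((-3 + 5 + 5*(-3)) - 6))**2 = (34 + ((-3 + 5 - 15) - 6))**2 = (34 + (-13 - 6))**2 = (34 - 19)**2 = 15**2 = 225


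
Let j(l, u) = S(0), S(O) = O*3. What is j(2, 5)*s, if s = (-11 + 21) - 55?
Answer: 0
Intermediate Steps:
S(O) = 3*O
j(l, u) = 0 (j(l, u) = 3*0 = 0)
s = -45 (s = 10 - 55 = -45)
j(2, 5)*s = 0*(-45) = 0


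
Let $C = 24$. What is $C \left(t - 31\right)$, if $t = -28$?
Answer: $-1416$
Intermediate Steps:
$C \left(t - 31\right) = 24 \left(-28 - 31\right) = 24 \left(-59\right) = -1416$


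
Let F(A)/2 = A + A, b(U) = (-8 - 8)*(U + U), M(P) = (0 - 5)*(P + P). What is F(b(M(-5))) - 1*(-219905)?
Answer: 213505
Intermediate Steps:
M(P) = -10*P
b(U) = -32*U
F(A) = 4*A (F(A) = 2*(A + A) = 2*(2*A) = 4*A)
F(b(M(-5))) - 1*(-219905) = 4*(-(-320)*(-5)) - 1*(-219905) = 4*(-32*50) + 219905 = 4*(-1600) + 219905 = -6400 + 219905 = 213505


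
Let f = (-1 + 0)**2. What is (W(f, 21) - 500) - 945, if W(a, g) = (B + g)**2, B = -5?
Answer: -1189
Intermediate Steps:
f = 1 (f = (-1)**2 = 1)
W(a, g) = (-5 + g)**2
(W(f, 21) - 500) - 945 = ((-5 + 21)**2 - 500) - 945 = (16**2 - 500) - 945 = (256 - 500) - 945 = -244 - 945 = -1189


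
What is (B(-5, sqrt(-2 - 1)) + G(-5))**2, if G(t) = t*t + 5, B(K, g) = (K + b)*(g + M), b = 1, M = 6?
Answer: -12 - 48*I*sqrt(3) ≈ -12.0 - 83.138*I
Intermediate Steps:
B(K, g) = (1 + K)*(6 + g) (B(K, g) = (K + 1)*(g + 6) = (1 + K)*(6 + g))
G(t) = 5 + t**2 (G(t) = t**2 + 5 = 5 + t**2)
(B(-5, sqrt(-2 - 1)) + G(-5))**2 = ((6 + sqrt(-2 - 1) + 6*(-5) - 5*sqrt(-2 - 1)) + (5 + (-5)**2))**2 = ((6 + sqrt(-3) - 30 - 5*I*sqrt(3)) + (5 + 25))**2 = ((6 + I*sqrt(3) - 30 - 5*I*sqrt(3)) + 30)**2 = ((-24 - 4*I*sqrt(3)) + 30)**2 = (6 - 4*I*sqrt(3))**2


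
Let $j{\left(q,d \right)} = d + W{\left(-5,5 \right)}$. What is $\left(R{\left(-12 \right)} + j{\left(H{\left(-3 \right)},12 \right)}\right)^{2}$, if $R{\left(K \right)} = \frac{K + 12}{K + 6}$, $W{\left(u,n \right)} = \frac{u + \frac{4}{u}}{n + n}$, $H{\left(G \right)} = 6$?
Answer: $\frac{326041}{2500} \approx 130.42$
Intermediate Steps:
$W{\left(u,n \right)} = \frac{u + \frac{4}{u}}{2 n}$
$R{\left(K \right)} = \frac{12 + K}{6 + K}$
$j{\left(q,d \right)} = - \frac{29}{50} + d$ ($j{\left(q,d \right)} = d + \frac{4 + \left(-5\right)^{2}}{2 \cdot 5 \left(-5\right)} = d + \frac{1}{2} \cdot \frac{1}{5} \left(- \frac{1}{5}\right) \left(4 + 25\right) = d + \frac{1}{2} \cdot \frac{1}{5} \left(- \frac{1}{5}\right) 29 = d - \frac{29}{50} = - \frac{29}{50} + d$)
$\left(R{\left(-12 \right)} + j{\left(H{\left(-3 \right)},12 \right)}\right)^{2} = \left(\frac{12 - 12}{6 - 12} + \left(- \frac{29}{50} + 12\right)\right)^{2} = \left(\frac{1}{-6} \cdot 0 + \frac{571}{50}\right)^{2} = \left(\left(- \frac{1}{6}\right) 0 + \frac{571}{50}\right)^{2} = \left(0 + \frac{571}{50}\right)^{2} = \left(\frac{571}{50}\right)^{2} = \frac{326041}{2500}$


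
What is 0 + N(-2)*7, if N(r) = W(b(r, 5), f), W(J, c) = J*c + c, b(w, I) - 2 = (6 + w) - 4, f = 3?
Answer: 63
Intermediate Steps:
b(w, I) = 4 + w (b(w, I) = 2 + ((6 + w) - 4) = 2 + (2 + w) = 4 + w)
W(J, c) = c + J*c
N(r) = 15 + 3*r (N(r) = 3*(1 + (4 + r)) = 3*(5 + r) = 15 + 3*r)
0 + N(-2)*7 = 0 + (15 + 3*(-2))*7 = 0 + (15 - 6)*7 = 0 + 9*7 = 0 + 63 = 63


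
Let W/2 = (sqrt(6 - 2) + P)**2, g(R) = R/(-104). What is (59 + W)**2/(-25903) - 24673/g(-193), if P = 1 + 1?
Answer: -66468489009/4999279 ≈ -13296.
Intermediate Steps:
P = 2
g(R) = -R/104 (g(R) = R*(-1/104) = -R/104)
W = 32 (W = 2*(sqrt(6 - 2) + 2)**2 = 2*(sqrt(4) + 2)**2 = 2*(2 + 2)**2 = 2*4**2 = 2*16 = 32)
(59 + W)**2/(-25903) - 24673/g(-193) = (59 + 32)**2/(-25903) - 24673/((-1/104*(-193))) = 91**2*(-1/25903) - 24673/193/104 = 8281*(-1/25903) - 24673*104/193 = -8281/25903 - 2565992/193 = -66468489009/4999279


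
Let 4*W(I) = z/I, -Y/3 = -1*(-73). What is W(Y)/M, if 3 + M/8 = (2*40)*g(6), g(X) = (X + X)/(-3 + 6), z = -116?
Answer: 29/555384 ≈ 5.2216e-5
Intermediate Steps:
g(X) = 2*X/3 (g(X) = (2*X)/3 = (2*X)*(1/3) = 2*X/3)
Y = -219 (Y = -(-3)*(-73) = -3*73 = -219)
M = 2536 (M = -24 + 8*((2*40)*((2/3)*6)) = -24 + 8*(80*4) = -24 + 8*320 = -24 + 2560 = 2536)
W(I) = -29/I (W(I) = (-116/I)/4 = -29/I)
W(Y)/M = -29/(-219)/2536 = -29*(-1/219)*(1/2536) = (29/219)*(1/2536) = 29/555384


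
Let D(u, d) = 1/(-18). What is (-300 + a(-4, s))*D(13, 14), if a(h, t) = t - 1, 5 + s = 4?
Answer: 151/9 ≈ 16.778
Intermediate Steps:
s = -1 (s = -5 + 4 = -1)
D(u, d) = -1/18
a(h, t) = -1 + t
(-300 + a(-4, s))*D(13, 14) = (-300 + (-1 - 1))*(-1/18) = (-300 - 2)*(-1/18) = -302*(-1/18) = 151/9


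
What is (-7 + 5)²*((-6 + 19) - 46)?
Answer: -132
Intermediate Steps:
(-7 + 5)²*((-6 + 19) - 46) = (-2)²*(13 - 46) = 4*(-33) = -132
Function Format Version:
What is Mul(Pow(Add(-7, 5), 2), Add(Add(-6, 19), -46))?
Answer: -132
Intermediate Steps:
Mul(Pow(Add(-7, 5), 2), Add(Add(-6, 19), -46)) = Mul(Pow(-2, 2), Add(13, -46)) = Mul(4, -33) = -132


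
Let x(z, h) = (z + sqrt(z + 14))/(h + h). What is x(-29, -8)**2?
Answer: (29 - I*sqrt(15))**2/256 ≈ 3.2266 - 0.87747*I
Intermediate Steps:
x(z, h) = (z + sqrt(14 + z))/(2*h) (x(z, h) = (z + sqrt(14 + z))/((2*h)) = (z + sqrt(14 + z))*(1/(2*h)) = (z + sqrt(14 + z))/(2*h))
x(-29, -8)**2 = ((1/2)*(-29 + sqrt(14 - 29))/(-8))**2 = ((1/2)*(-1/8)*(-29 + sqrt(-15)))**2 = ((1/2)*(-1/8)*(-29 + I*sqrt(15)))**2 = (29/16 - I*sqrt(15)/16)**2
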